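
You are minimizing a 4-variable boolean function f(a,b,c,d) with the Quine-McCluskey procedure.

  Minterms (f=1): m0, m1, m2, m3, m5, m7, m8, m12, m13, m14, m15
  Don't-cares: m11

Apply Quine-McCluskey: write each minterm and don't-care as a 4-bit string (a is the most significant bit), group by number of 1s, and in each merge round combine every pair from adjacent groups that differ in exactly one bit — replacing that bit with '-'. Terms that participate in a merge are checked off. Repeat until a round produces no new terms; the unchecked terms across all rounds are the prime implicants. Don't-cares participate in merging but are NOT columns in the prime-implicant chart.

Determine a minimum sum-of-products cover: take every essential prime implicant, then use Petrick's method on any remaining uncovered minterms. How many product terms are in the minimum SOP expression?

4

[col 0] 0000*, 0001*, 0010*, 0011*, 0101*, 0111*, 1000*, 1011*, 1100*, 1101*, 1110*, 1111*
[col 1] -000, -011*, -101*, -111*, 0-01*, 0-11*, 00-0*, 00-1*, 000-*, 001-*, 01-1*, 1-00, 1-11*, 11-0*, 11-1*, 110-*, 111-*
[col 2] --11, -1-1, 0--1, 00--, 11--
Prime implicants: --11, -000, -1-1, 0--1, 00--, 1-00, 11--
PI chart (minterm → PIs covering it):
  0 | -000,00--
  1 | 0--1,00--
  2 | 00--  (sole → essential)
  3 | --11,0--1,00--
  5 | -1-1,0--1
  7 | --11,-1-1,0--1
  8 | -000,1-00
  12 | 1-00,11--
  13 | -1-1,11--
  14 | 11--  (sole → essential)
  15 | --11,-1-1,11--
Essential prime implicants: 00--, 11--
Petrick residual → -000, -1-1
Minimum SOP uses 4 PIs: b'c'd' + bd + a'b' + ab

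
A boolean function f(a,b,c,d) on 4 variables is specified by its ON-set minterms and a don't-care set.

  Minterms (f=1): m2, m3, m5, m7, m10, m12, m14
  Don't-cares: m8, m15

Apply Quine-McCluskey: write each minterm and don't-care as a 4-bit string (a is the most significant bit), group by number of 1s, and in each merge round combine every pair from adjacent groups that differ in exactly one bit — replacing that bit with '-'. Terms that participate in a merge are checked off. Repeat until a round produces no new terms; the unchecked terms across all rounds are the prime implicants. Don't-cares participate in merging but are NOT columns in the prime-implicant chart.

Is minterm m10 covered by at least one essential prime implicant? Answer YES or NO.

YES

[col 0] 0010*, 0011*, 0101*, 0111*, 1000*, 1010*, 1100*, 1110*, 1111*
[col 1] -010, -111, 0-11, 001-, 01-1, 1-00*, 1-10*, 10-0*, 11-0*, 111-
[col 2] 1--0
Prime implicants: -010, -111, 0-11, 001-, 01-1, 1--0, 111-
PI chart (minterm → PIs covering it):
  2 | -010,001-
  3 | 0-11,001-
  5 | 01-1  (sole → essential)
  7 | -111,0-11,01-1
  10 | -010,1--0
  12 | 1--0  (sole → essential)
  14 | 1--0,111-
Essential prime implicants: 01-1, 1--0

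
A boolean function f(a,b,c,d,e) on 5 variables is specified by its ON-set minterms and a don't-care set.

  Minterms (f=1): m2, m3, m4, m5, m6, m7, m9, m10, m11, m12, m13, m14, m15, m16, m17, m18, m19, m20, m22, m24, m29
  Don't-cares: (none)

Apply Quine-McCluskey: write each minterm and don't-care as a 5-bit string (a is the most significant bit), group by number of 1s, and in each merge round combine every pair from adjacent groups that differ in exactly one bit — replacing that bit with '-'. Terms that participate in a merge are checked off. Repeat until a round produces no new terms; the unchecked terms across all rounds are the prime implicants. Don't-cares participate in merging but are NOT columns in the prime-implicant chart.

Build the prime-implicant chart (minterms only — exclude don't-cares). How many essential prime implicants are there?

6

[col 0] 00010*, 00011*, 00100*, 00101*, 00110*, 00111*, 01001*, 01010*, 01011*, 01100*, 01101*, 01110*, 01111*, 10000*, 10001*, 10010*, 10011*, 10100*, 10110*, 11000*, 11101*
[col 1] -0010*, -0011*, -0100*, -0110*, -1101, 0-010*, 0-011*, 0-100*, 0-101*, 0-110*, 0-111*, 00-10*, 00-11*, 0001-*, 001-0*, 001-1*, 0010-*, 0011-*, 01-01*, 01-10*, 01-11*, 010-1*, 0101-*, 011-0*, 011-1*, 0110-*, 0111-*, 1-000, 10-00*, 10-10*, 100-0*, 100-1*, 1000-*, 1001-*, 101-0*
[col 2] -0-10, -001-, -01-0, 0--10*, 0--11*, 0-01-*, 0-1-0*, 0-1-1*, 0-10-*, 0-11-*, 00-1-*, 001--*, 01--1, 01-1-*, 011--*, 10--0, 100--
[col 3] 0--1-, 0-1--
Prime implicants: -0-10, -001-, -01-0, -1101, 0--1-, 0-1--, 01--1, 1-000, 10--0, 100--
PI chart (minterm → PIs covering it):
  2 | -0-10,-001-,0--1-
  3 | -001-,0--1-
  4 | -01-0,0-1--
  5 | 0-1--  (sole → essential)
  6 | -0-10,-01-0,0--1-,0-1--
  7 | 0--1-,0-1--
  9 | 01--1  (sole → essential)
  10 | 0--1-  (sole → essential)
  11 | 0--1-,01--1
  12 | 0-1--  (sole → essential)
  13 | -1101,0-1--,01--1
  14 | 0--1-,0-1--
  15 | 0--1-,0-1--,01--1
  16 | 1-000,10--0,100--
  17 | 100--  (sole → essential)
  18 | -0-10,-001-,10--0,100--
  19 | -001-,100--
  20 | -01-0,10--0
  22 | -0-10,-01-0,10--0
  24 | 1-000  (sole → essential)
  29 | -1101  (sole → essential)
Essential prime implicants: -1101, 0--1-, 0-1--, 01--1, 1-000, 100--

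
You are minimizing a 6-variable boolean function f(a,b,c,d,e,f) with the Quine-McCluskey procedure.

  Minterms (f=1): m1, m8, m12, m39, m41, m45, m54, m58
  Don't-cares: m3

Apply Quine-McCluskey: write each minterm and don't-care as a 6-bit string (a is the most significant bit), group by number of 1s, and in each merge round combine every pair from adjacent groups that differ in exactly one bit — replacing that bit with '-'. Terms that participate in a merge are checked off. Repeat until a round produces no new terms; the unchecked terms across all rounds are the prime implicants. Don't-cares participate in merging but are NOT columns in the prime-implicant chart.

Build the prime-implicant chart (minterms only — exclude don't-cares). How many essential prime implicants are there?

6

size-2^0 implicants → 000001(✓)  000011(✓)  001000(✓)  001100(✓)  100111  101001(✓)  101101(✓)  110110  111010
size-2^1 implicants → 0000-1  001-00  101-01
Unchecked terms (primes): 0000-1, 001-00, 100111, 101-01, 110110, 111010
Minterm coverage:
  m1 ⊆ 0000-1 [E]
  m8 ⊆ 001-00 [E]
  m12 ⊆ 001-00 [E]
  m39 ⊆ 100111 [E]
  m41 ⊆ 101-01 [E]
  m45 ⊆ 101-01 [E]
  m54 ⊆ 110110 [E]
  m58 ⊆ 111010 [E]
E = {0000-1, 001-00, 100111, 101-01, 110110, 111010}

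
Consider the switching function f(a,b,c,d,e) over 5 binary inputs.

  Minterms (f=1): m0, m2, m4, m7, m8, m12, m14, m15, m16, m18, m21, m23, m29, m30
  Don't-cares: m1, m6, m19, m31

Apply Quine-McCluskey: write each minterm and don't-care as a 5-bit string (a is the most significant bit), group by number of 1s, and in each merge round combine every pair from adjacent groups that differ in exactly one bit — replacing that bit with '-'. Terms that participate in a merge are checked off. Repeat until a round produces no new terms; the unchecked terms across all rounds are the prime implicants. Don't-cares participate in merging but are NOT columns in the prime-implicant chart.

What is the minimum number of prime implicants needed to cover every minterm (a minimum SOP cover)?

[col 0] 00000*, 00001*, 00010*, 00100*, 00110*, 00111*, 01000*, 01100*, 01110*, 01111*, 10000*, 10010*, 10011*, 10101*, 10111*, 11101*, 11110*, 11111*
[col 1] -0000*, -0010*, -0111*, -1110*, -1111*, 0-000*, 0-100*, 0-110*, 0-111*, 00-00*, 00-10*, 000-0*, 0000-, 001-0*, 0011-*, 01-00*, 011-0*, 0111-*, 1-101*, 1-111*, 10-11, 100-0*, 1001-, 101-1*, 111-1*, 1111-*
[col 2] --111, -00-0, -111-, 0--00, 0-1-0, 0-11-, 00--0, 1-1-1
Prime implicants: --111, -00-0, -111-, 0--00, 0-1-0, 0-11-, 00--0, 0000-, 1-1-1, 10-11, 1001-
PI chart (minterm → PIs covering it):
  0 | -00-0,0--00,00--0,0000-
  2 | -00-0,00--0
  4 | 0--00,0-1-0,00--0
  7 | --111,0-11-
  8 | 0--00  (sole → essential)
  12 | 0--00,0-1-0
  14 | -111-,0-1-0,0-11-
  15 | --111,-111-,0-11-
  16 | -00-0  (sole → essential)
  18 | -00-0,1001-
  21 | 1-1-1  (sole → essential)
  23 | --111,1-1-1,10-11
  29 | 1-1-1  (sole → essential)
  30 | -111-  (sole → essential)
Essential prime implicants: -00-0, -111-, 0--00, 1-1-1
Petrick residual → --111
Minimum SOP uses 5 PIs: cde + b'c'e' + bcd + a'd'e' + ace

5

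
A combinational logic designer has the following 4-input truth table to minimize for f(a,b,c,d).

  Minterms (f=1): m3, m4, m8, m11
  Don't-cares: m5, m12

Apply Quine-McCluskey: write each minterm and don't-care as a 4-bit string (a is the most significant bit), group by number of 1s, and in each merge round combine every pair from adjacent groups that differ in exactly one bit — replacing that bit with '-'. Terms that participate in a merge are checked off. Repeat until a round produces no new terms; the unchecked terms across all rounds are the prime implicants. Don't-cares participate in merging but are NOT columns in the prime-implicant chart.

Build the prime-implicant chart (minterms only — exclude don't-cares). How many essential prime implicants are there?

size-2^0 implicants → 0011(✓)  0100(✓)  0101(✓)  1000(✓)  1011(✓)  1100(✓)
size-2^1 implicants → -011  -100  010-  1-00
Unchecked terms (primes): -011, -100, 010-, 1-00
Minterm coverage:
  m3 ⊆ -011 [E]
  m4 ⊆ -100,010-
  m8 ⊆ 1-00 [E]
  m11 ⊆ -011 [E]
E = {-011, 1-00}

2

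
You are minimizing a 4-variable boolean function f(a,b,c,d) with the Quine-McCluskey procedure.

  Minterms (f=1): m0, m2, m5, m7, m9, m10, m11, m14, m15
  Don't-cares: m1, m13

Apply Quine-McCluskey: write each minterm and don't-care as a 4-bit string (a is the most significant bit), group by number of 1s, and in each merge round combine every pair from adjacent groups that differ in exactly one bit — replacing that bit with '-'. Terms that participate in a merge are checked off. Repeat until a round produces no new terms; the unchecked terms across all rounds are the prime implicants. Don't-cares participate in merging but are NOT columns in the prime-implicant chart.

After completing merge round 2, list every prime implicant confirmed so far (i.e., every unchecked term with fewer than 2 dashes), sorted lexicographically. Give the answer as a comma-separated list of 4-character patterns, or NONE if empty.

size-2^0 implicants → 0000(✓)  0001(✓)  0010(✓)  0101(✓)  0111(✓)  1001(✓)  1010(✓)  1011(✓)  1101(✓)  1110(✓)  1111(✓)
size-2^1 implicants → -001(✓)  -010  -101(✓)  -111(✓)  0-01(✓)  00-0  000-  01-1(✓)  1-01(✓)  1-10(✓)  1-11(✓)  10-1(✓)  101-(✓)  11-1(✓)  111-(✓)
size-2^2 implicants → --01  -1-1  1--1  1-1-
Unchecked terms (primes): --01, -010, -1-1, 00-0, 000-, 1--1, 1-1-

-010, 00-0, 000-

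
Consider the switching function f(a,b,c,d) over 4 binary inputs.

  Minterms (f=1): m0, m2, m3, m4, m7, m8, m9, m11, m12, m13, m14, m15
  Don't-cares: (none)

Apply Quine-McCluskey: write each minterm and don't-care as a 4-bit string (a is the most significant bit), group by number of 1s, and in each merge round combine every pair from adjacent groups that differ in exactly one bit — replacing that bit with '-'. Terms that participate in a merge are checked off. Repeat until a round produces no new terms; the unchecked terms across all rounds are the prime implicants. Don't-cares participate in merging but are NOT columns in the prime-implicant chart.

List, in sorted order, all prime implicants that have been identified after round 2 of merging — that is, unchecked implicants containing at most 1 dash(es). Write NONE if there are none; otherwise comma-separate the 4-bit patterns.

00-0, 001-

size-2^0 implicants → 0000(✓)  0010(✓)  0011(✓)  0100(✓)  0111(✓)  1000(✓)  1001(✓)  1011(✓)  1100(✓)  1101(✓)  1110(✓)  1111(✓)
size-2^1 implicants → -000(✓)  -011(✓)  -100(✓)  -111(✓)  0-00(✓)  0-11(✓)  00-0  001-  1-00(✓)  1-01(✓)  1-11(✓)  10-1(✓)  100-(✓)  11-0(✓)  11-1(✓)  110-(✓)  111-(✓)
size-2^2 implicants → --00  --11  1--1  1-0-  11--
Unchecked terms (primes): --00, --11, 00-0, 001-, 1--1, 1-0-, 11--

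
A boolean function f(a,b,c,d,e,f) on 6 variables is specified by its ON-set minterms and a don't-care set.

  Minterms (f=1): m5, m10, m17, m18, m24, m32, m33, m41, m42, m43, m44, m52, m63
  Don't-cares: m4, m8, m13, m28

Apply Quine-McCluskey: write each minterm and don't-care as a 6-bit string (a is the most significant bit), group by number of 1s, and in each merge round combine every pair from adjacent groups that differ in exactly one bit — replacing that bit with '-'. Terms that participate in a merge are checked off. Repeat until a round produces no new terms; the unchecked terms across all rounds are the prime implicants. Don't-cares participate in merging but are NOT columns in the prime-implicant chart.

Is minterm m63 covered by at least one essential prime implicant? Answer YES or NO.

[col 0] 000100*, 000101*, 001000*, 001010*, 001101*, 010001, 010010, 011000*, 011100*, 100000*, 100001*, 101001*, 101010*, 101011*, 101100, 110100, 111111
[col 1] -01010, 0-1000, 00-101, 00010-, 0010-0, 011-00, 10-001, 10000-, 1010-1, 10101-
Prime implicants: -01010, 0-1000, 00-101, 00010-, 0010-0, 010001, 010010, 011-00, 10-001, 10000-, 1010-1, 10101-, 101100, 110100, 111111
PI chart (minterm → PIs covering it):
  5 | 00-101,00010-
  10 | -01010,0010-0
  17 | 010001  (sole → essential)
  18 | 010010  (sole → essential)
  24 | 0-1000,011-00
  32 | 10000-  (sole → essential)
  33 | 10-001,10000-
  41 | 10-001,1010-1
  42 | -01010,10101-
  43 | 1010-1,10101-
  44 | 101100  (sole → essential)
  52 | 110100  (sole → essential)
  63 | 111111  (sole → essential)
Essential prime implicants: 010001, 010010, 10000-, 101100, 110100, 111111

YES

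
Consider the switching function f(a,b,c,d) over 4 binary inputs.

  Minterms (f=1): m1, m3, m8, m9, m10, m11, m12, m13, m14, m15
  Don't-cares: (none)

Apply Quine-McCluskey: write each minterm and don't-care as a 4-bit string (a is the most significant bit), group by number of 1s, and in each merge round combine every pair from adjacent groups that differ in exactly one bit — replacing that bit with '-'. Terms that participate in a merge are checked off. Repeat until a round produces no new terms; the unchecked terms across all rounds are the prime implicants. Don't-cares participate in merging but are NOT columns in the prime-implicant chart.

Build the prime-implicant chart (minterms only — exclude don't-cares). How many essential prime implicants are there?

2

size-2^0 implicants → 0001(✓)  0011(✓)  1000(✓)  1001(✓)  1010(✓)  1011(✓)  1100(✓)  1101(✓)  1110(✓)  1111(✓)
size-2^1 implicants → -001(✓)  -011(✓)  00-1(✓)  1-00(✓)  1-01(✓)  1-10(✓)  1-11(✓)  10-0(✓)  10-1(✓)  100-(✓)  101-(✓)  11-0(✓)  11-1(✓)  110-(✓)  111-(✓)
size-2^2 implicants → -0-1  1--0(✓)  1--1(✓)  1-0-(✓)  1-1-(✓)  10--(✓)  11--(✓)
size-2^3 implicants → 1---
Unchecked terms (primes): -0-1, 1---
Minterm coverage:
  m1 ⊆ -0-1 [E]
  m3 ⊆ -0-1 [E]
  m8 ⊆ 1--- [E]
  m9 ⊆ -0-1,1---
  m10 ⊆ 1--- [E]
  m11 ⊆ -0-1,1---
  m12 ⊆ 1--- [E]
  m13 ⊆ 1--- [E]
  m14 ⊆ 1--- [E]
  m15 ⊆ 1--- [E]
E = {-0-1, 1---}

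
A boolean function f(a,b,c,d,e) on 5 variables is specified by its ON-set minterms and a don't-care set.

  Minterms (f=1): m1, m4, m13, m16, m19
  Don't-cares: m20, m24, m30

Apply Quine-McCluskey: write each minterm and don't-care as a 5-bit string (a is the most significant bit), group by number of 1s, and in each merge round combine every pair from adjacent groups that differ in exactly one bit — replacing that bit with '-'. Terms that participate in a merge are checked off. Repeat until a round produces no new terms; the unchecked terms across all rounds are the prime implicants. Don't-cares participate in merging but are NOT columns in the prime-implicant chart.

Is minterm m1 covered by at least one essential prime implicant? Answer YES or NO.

Round 0: 00001 00100✓ 01101 10000✓ 10011 10100✓ 11000✓ 11110
Round 1: -0100 1-000 10-00
PIs = {-0100, 00001, 01101, 1-000, 10-00, 10011, 11110}
Coverage chart:
  m1: 00001 ←essential
  m4: -0100 ←essential
  m13: 01101 ←essential
  m16: 1-000,10-00
  m19: 10011 ←essential
Essential: -0100, 00001, 01101, 10011

YES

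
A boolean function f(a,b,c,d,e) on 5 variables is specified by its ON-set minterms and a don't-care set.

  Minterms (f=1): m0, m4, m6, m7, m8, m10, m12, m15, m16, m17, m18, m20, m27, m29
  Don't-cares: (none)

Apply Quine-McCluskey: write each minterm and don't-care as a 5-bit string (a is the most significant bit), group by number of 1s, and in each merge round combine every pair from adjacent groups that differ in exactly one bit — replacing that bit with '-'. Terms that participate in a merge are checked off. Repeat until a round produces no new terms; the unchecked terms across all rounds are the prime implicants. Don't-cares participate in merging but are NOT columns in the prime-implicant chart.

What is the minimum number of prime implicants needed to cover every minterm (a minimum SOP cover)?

9

Round 0: 00000✓ 00100✓ 00110✓ 00111✓ 01000✓ 01010✓ 01100✓ 01111✓ 10000✓ 10001✓ 10010✓ 10100✓ 11011 11101
Round 1: -0000✓ -0100✓ 0-000✓ 0-100✓ 0-111 00-00✓ 001-0 0011- 01-00✓ 010-0 10-00✓ 100-0 1000-
Round 2: -0-00 0--00
PIs = {-0-00, 0--00, 0-111, 001-0, 0011-, 010-0, 100-0, 1000-, 11011, 11101}
Coverage chart:
  m0: -0-00,0--00
  m4: -0-00,0--00,001-0
  m6: 001-0,0011-
  m7: 0-111,0011-
  m8: 0--00,010-0
  m10: 010-0 ←essential
  m12: 0--00 ←essential
  m15: 0-111 ←essential
  m16: -0-00,100-0,1000-
  m17: 1000- ←essential
  m18: 100-0 ←essential
  m20: -0-00 ←essential
  m27: 11011 ←essential
  m29: 11101 ←essential
Essential: -0-00, 0--00, 0-111, 010-0, 100-0, 1000-, 11011, 11101
Petrick residual → 001-0
Min cover (9 terms): b'd'e' + a'd'e' + a'cde + a'b'ce' + a'bc'e' + ab'c'e' + ab'c'd' + abc'de + abcd'e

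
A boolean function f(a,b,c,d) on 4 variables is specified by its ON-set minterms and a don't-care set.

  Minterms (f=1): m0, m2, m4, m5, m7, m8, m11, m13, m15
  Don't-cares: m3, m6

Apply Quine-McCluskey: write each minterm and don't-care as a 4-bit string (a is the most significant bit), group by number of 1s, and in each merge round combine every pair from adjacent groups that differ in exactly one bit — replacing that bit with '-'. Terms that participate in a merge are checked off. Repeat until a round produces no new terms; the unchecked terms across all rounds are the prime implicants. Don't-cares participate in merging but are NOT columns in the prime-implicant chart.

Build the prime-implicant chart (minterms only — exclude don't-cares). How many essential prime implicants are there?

[col 0] 0000*, 0010*, 0011*, 0100*, 0101*, 0110*, 0111*, 1000*, 1011*, 1101*, 1111*
[col 1] -000, -011*, -101*, -111*, 0-00*, 0-10*, 0-11*, 00-0*, 001-*, 01-0*, 01-1*, 010-*, 011-*, 1-11*, 11-1*
[col 2] --11, -1-1, 0--0, 0-1-, 01--
Prime implicants: --11, -000, -1-1, 0--0, 0-1-, 01--
PI chart (minterm → PIs covering it):
  0 | -000,0--0
  2 | 0--0,0-1-
  4 | 0--0,01--
  5 | -1-1,01--
  7 | --11,-1-1,0-1-,01--
  8 | -000  (sole → essential)
  11 | --11  (sole → essential)
  13 | -1-1  (sole → essential)
  15 | --11,-1-1
Essential prime implicants: --11, -000, -1-1

3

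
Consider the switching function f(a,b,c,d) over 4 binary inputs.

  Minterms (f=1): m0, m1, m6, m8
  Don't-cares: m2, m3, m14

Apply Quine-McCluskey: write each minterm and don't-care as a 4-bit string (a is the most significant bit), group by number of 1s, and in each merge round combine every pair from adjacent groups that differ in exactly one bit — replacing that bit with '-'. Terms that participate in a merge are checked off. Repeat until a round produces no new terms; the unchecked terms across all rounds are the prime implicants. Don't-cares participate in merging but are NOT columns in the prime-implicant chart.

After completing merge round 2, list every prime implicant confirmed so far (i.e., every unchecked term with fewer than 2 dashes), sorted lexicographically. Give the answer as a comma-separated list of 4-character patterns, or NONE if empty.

-000, -110, 0-10

[col 0] 0000*, 0001*, 0010*, 0011*, 0110*, 1000*, 1110*
[col 1] -000, -110, 0-10, 00-0*, 00-1*, 000-*, 001-*
[col 2] 00--
Prime implicants: -000, -110, 0-10, 00--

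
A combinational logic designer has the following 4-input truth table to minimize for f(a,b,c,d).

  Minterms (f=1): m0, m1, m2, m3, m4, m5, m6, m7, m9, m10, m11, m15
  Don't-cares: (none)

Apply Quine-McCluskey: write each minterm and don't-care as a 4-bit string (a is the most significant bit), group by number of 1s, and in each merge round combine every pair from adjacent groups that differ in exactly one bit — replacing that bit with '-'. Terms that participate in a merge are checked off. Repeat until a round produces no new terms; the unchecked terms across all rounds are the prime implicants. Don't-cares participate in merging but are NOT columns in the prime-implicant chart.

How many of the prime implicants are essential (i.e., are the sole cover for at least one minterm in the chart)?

4

size-2^0 implicants → 0000(✓)  0001(✓)  0010(✓)  0011(✓)  0100(✓)  0101(✓)  0110(✓)  0111(✓)  1001(✓)  1010(✓)  1011(✓)  1111(✓)
size-2^1 implicants → -001(✓)  -010(✓)  -011(✓)  -111(✓)  0-00(✓)  0-01(✓)  0-10(✓)  0-11(✓)  00-0(✓)  00-1(✓)  000-(✓)  001-(✓)  01-0(✓)  01-1(✓)  010-(✓)  011-(✓)  1-11(✓)  10-1(✓)  101-(✓)
size-2^2 implicants → --11  -0-1  -01-  0--0(✓)  0--1(✓)  0-0-(✓)  0-1-(✓)  00--(✓)  01--(✓)
size-2^3 implicants → 0---
Unchecked terms (primes): --11, -0-1, -01-, 0---
Minterm coverage:
  m0 ⊆ 0--- [E]
  m1 ⊆ -0-1,0---
  m2 ⊆ -01-,0---
  m3 ⊆ --11,-0-1,-01-,0---
  m4 ⊆ 0--- [E]
  m5 ⊆ 0--- [E]
  m6 ⊆ 0--- [E]
  m7 ⊆ --11,0---
  m9 ⊆ -0-1 [E]
  m10 ⊆ -01- [E]
  m11 ⊆ --11,-0-1,-01-
  m15 ⊆ --11 [E]
E = {--11, -0-1, -01-, 0---}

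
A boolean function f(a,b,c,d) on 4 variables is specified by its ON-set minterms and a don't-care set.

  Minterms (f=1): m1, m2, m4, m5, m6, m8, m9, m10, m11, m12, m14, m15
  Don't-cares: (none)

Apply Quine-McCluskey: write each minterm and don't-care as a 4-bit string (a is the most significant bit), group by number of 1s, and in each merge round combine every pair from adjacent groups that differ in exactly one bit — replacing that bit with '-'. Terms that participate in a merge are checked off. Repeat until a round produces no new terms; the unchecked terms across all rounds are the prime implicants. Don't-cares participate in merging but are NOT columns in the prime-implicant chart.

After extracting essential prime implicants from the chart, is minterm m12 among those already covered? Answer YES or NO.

NO

Round 0: 0001✓ 0010✓ 0100✓ 0101✓ 0110✓ 1000✓ 1001✓ 1010✓ 1011✓ 1100✓ 1110✓ 1111✓
Round 1: -001 -010✓ -100✓ -110✓ 0-01 0-10✓ 01-0✓ 010- 1-00✓ 1-10✓ 1-11✓ 10-0✓ 10-1✓ 100-✓ 101-✓ 11-0✓ 111-✓
Round 2: --10 -1-0 1--0 1-1- 10--
PIs = {--10, -001, -1-0, 0-01, 010-, 1--0, 1-1-, 10--}
Coverage chart:
  m1: -001,0-01
  m2: --10 ←essential
  m4: -1-0,010-
  m5: 0-01,010-
  m6: --10,-1-0
  m8: 1--0,10--
  m9: -001,10--
  m10: --10,1--0,1-1-,10--
  m11: 1-1-,10--
  m12: -1-0,1--0
  m14: --10,-1-0,1--0,1-1-
  m15: 1-1- ←essential
Essential: --10, 1-1-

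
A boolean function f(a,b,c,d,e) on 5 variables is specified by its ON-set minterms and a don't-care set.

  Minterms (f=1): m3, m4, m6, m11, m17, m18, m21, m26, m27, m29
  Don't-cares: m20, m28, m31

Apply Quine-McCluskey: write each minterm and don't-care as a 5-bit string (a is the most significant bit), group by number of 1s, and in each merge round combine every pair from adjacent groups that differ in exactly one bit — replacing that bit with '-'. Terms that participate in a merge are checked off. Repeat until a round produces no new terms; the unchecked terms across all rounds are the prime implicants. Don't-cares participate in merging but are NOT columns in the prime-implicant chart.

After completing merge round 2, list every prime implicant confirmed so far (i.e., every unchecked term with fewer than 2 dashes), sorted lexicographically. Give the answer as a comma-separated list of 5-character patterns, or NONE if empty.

Round 0: 00011✓ 00100✓ 00110✓ 01011✓ 10001✓ 10010✓ 10100✓ 10101✓ 11010✓ 11011✓ 11100✓ 11101✓ 11111✓
Round 1: -0100 -1011 0-011 001-0 1-010 1-100✓ 1-101✓ 10-01 1010-✓ 11-11 1101- 111-1 1110-✓
Round 2: 1-10-
PIs = {-0100, -1011, 0-011, 001-0, 1-010, 1-10-, 10-01, 11-11, 1101-, 111-1}

-0100, -1011, 0-011, 001-0, 1-010, 10-01, 11-11, 1101-, 111-1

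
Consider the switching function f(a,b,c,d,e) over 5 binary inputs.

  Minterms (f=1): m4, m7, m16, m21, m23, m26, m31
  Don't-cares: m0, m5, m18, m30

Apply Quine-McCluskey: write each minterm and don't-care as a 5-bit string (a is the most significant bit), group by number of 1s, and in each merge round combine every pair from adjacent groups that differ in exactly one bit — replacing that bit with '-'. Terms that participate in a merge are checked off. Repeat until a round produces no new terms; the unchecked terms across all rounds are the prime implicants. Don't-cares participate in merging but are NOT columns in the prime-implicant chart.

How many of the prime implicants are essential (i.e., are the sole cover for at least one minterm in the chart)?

Round 0: 00000✓ 00100✓ 00101✓ 00111✓ 10000✓ 10010✓ 10101✓ 10111✓ 11010✓ 11110✓ 11111✓
Round 1: -0000 -0101✓ -0111✓ 00-00 001-1✓ 0010- 1-010 1-111 100-0 101-1✓ 11-10 1111-
Round 2: -01-1
PIs = {-0000, -01-1, 00-00, 0010-, 1-010, 1-111, 100-0, 11-10, 1111-}
Coverage chart:
  m4: 00-00,0010-
  m7: -01-1 ←essential
  m16: -0000,100-0
  m21: -01-1 ←essential
  m23: -01-1,1-111
  m26: 1-010,11-10
  m31: 1-111,1111-
Essential: -01-1

1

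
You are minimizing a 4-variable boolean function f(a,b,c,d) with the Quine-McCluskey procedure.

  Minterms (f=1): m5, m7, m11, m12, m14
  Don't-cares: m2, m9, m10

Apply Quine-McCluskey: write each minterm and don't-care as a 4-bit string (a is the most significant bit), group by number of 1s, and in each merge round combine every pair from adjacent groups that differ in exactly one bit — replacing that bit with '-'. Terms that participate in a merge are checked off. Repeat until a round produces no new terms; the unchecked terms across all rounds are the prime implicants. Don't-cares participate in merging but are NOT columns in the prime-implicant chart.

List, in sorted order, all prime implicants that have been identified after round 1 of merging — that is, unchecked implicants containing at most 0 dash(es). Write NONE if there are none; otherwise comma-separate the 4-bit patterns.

Round 0: 0010✓ 0101✓ 0111✓ 1001✓ 1010✓ 1011✓ 1100✓ 1110✓
Round 1: -010 01-1 1-10 10-1 101- 11-0
PIs = {-010, 01-1, 1-10, 10-1, 101-, 11-0}

NONE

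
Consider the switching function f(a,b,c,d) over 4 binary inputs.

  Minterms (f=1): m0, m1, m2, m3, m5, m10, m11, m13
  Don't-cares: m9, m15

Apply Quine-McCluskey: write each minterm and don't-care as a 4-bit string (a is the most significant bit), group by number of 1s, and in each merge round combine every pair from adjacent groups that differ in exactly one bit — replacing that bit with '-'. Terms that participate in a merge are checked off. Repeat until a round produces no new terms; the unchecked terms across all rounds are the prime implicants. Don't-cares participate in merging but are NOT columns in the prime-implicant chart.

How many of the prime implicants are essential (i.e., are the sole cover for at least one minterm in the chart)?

3

size-2^0 implicants → 0000(✓)  0001(✓)  0010(✓)  0011(✓)  0101(✓)  1001(✓)  1010(✓)  1011(✓)  1101(✓)  1111(✓)
size-2^1 implicants → -001(✓)  -010(✓)  -011(✓)  -101(✓)  0-01(✓)  00-0(✓)  00-1(✓)  000-(✓)  001-(✓)  1-01(✓)  1-11(✓)  10-1(✓)  101-(✓)  11-1(✓)
size-2^2 implicants → --01  -0-1  -01-  00--  1--1
Unchecked terms (primes): --01, -0-1, -01-, 00--, 1--1
Minterm coverage:
  m0 ⊆ 00-- [E]
  m1 ⊆ --01,-0-1,00--
  m2 ⊆ -01-,00--
  m3 ⊆ -0-1,-01-,00--
  m5 ⊆ --01 [E]
  m10 ⊆ -01- [E]
  m11 ⊆ -0-1,-01-,1--1
  m13 ⊆ --01,1--1
E = {--01, -01-, 00--}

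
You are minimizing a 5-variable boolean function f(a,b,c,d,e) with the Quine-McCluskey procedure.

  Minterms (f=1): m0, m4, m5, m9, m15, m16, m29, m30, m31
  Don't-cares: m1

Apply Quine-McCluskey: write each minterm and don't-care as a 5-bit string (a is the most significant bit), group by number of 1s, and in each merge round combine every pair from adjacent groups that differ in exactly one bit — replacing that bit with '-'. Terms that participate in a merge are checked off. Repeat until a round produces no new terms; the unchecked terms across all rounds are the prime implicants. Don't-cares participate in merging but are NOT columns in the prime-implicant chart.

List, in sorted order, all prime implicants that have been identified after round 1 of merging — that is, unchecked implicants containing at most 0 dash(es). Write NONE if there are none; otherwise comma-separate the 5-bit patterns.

Round 0: 00000✓ 00001✓ 00100✓ 00101✓ 01001✓ 01111✓ 10000✓ 11101✓ 11110✓ 11111✓
Round 1: -0000 -1111 0-001 00-00✓ 00-01✓ 0000-✓ 0010-✓ 111-1 1111-
Round 2: 00-0-
PIs = {-0000, -1111, 0-001, 00-0-, 111-1, 1111-}

NONE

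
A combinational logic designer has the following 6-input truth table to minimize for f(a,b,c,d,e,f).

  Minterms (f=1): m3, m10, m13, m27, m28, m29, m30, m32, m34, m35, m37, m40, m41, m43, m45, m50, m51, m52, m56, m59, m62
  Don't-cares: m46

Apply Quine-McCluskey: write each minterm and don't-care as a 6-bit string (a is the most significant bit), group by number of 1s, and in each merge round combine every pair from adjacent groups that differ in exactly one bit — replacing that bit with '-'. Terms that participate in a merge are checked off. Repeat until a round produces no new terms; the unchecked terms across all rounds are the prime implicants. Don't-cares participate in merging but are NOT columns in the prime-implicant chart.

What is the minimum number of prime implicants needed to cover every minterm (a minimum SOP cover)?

[col 0] 000011*, 001010, 001101*, 011011*, 011100*, 011101*, 011110*, 100000*, 100010*, 100011*, 100101*, 101000*, 101001*, 101011*, 101101*, 101110*, 110010*, 110011*, 110100, 111000*, 111011*, 111110*
[col 1] -00011, -01101, -11011, -11110, 0-1101, 0111-0, 01110-, 1-0010*, 1-0011*, 1-1000, 1-1011*, 1-1110, 10-000, 10-011*, 10-101, 1000-0, 10001-*, 101-01, 1010-1, 10100-, 11-011*, 11001-*
[col 2] 1--011, 1-001-
Prime implicants: -00011, -01101, -11011, -11110, 0-1101, 001010, 0111-0, 01110-, 1--011, 1-001-, 1-1000, 1-1110, 10-000, 10-101, 1000-0, 101-01, 1010-1, 10100-, 110100
PI chart (minterm → PIs covering it):
  3 | -00011  (sole → essential)
  10 | 001010  (sole → essential)
  13 | -01101,0-1101
  27 | -11011  (sole → essential)
  28 | 0111-0,01110-
  29 | 0-1101,01110-
  30 | -11110,0111-0
  32 | 10-000,1000-0
  34 | 1-001-,1000-0
  35 | -00011,1--011,1-001-
  37 | 10-101  (sole → essential)
  40 | 1-1000,10-000,10100-
  41 | 101-01,1010-1,10100-
  43 | 1--011,1010-1
  45 | -01101,10-101,101-01
  50 | 1-001-  (sole → essential)
  51 | 1--011,1-001-
  52 | 110100  (sole → essential)
  56 | 1-1000  (sole → essential)
  59 | -11011,1--011
  62 | -11110,1-1110
Essential prime implicants: -00011, -11011, 001010, 1-001-, 1-1000, 10-101, 110100
Petrick residual → -01101, -11110, 01110-, 10-000, 1010-1
Minimum SOP uses 12 PIs: b'c'd'ef + b'cde'f + bcd'ef + bcdef' + a'b'cd'ef' + a'bcde' + ac'd'e + acd'e'f' + ab'd'e'f' + ab'de'f + ab'cd'f + abc'de'f'

12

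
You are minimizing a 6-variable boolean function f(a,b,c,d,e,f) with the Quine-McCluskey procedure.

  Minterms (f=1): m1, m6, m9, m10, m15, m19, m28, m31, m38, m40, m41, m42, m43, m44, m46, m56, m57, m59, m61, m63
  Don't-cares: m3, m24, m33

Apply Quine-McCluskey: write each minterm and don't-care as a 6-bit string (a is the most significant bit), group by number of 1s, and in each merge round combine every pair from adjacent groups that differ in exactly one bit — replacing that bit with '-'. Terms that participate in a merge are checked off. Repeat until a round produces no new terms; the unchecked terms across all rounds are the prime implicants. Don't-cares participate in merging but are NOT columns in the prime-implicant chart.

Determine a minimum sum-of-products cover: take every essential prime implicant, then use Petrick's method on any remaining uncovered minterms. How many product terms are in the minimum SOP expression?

size-2^0 implicants → 000001(✓)  000011(✓)  000110(✓)  001001(✓)  001010(✓)  001111(✓)  010011(✓)  011000(✓)  011100(✓)  011111(✓)  100001(✓)  100110(✓)  101000(✓)  101001(✓)  101010(✓)  101011(✓)  101100(✓)  101110(✓)  111000(✓)  111001(✓)  111011(✓)  111101(✓)  111111(✓)
size-2^1 implicants → -00001(✓)  -00110  -01001(✓)  -01010  -11000  -11111  0-0011  0-1111  00-001(✓)  0000-1  011-00  1-1000(✓)  1-1001(✓)  1-1011(✓)  10-001(✓)  10-110  101-00(✓)  101-10(✓)  1010-0(✓)  1010-1(✓)  10100-(✓)  10101-(✓)  1011-0(✓)  111-01(✓)  111-11(✓)  1110-1(✓)  11100-(✓)  1111-1(✓)
size-2^2 implicants → -0-001  1-10-1  1-100-  101--0  1010--  111--1
Unchecked terms (primes): -0-001, -00110, -01010, -11000, -11111, 0-0011, 0-1111, 0000-1, 011-00, 1-10-1, 1-100-, 10-110, 101--0, 1010--, 111--1
Minterm coverage:
  m1 ⊆ -0-001,0000-1
  m6 ⊆ -00110 [E]
  m9 ⊆ -0-001 [E]
  m10 ⊆ -01010 [E]
  m15 ⊆ 0-1111 [E]
  m19 ⊆ 0-0011 [E]
  m28 ⊆ 011-00 [E]
  m31 ⊆ -11111,0-1111
  m38 ⊆ -00110,10-110
  m40 ⊆ 1-100-,101--0,1010--
  m41 ⊆ -0-001,1-10-1,1-100-,1010--
  m42 ⊆ -01010,101--0,1010--
  m43 ⊆ 1-10-1,1010--
  m44 ⊆ 101--0 [E]
  m46 ⊆ 10-110,101--0
  m56 ⊆ -11000,1-100-
  m57 ⊆ 1-10-1,1-100-,111--1
  m59 ⊆ 1-10-1,111--1
  m61 ⊆ 111--1 [E]
  m63 ⊆ -11111,111--1
E = {-0-001, -00110, -01010, 0-0011, 0-1111, 011-00, 101--0, 111--1}
Petrick residual → -11000, 1-10-1
Cover = b'd'e'f + b'c'def' + b'cd'ef' + bcd'e'f' + a'c'd'ef + a'cdef + a'bce'f' + acd'f + ab'cf' + abcf  |cover|=10

10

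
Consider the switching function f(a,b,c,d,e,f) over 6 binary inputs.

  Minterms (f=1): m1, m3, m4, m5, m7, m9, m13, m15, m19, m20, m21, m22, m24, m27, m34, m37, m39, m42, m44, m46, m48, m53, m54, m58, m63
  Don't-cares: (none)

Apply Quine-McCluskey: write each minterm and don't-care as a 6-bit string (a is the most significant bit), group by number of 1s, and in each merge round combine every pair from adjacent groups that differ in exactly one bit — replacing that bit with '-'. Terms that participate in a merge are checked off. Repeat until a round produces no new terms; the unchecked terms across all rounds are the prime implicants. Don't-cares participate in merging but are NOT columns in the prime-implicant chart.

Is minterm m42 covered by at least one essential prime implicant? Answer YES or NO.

YES

[col 0] 000001*, 000011*, 000100*, 000101*, 000111*, 001001*, 001101*, 001111*, 010011*, 010100*, 010101*, 010110*, 011000, 011011*, 100010*, 100101*, 100111*, 101010*, 101100*, 101110*, 110000, 110101*, 110110*, 111010*, 111111
[col 1] -00101*, -00111*, -10101*, -10110, 0-0011, 0-0100*, 0-0101*, 00-001*, 00-101*, 00-111*, 000-01*, 000-11*, 0000-1*, 0001-1*, 00010-*, 001-01*, 0011-1*, 01-011, 0101-0, 01010-*, 1-0101*, 1-1010, 10-010, 1001-1*, 101-10, 1011-0
[col 2] --0101, -001-1, 0-010-, 00--01, 00-1-1, 000--1
Prime implicants: --0101, -001-1, -10110, 0-0011, 0-010-, 00--01, 00-1-1, 000--1, 01-011, 0101-0, 011000, 1-1010, 10-010, 101-10, 1011-0, 110000, 111111
PI chart (minterm → PIs covering it):
  1 | 00--01,000--1
  3 | 0-0011,000--1
  4 | 0-010-  (sole → essential)
  5 | --0101,-001-1,0-010-,00--01,00-1-1,000--1
  7 | -001-1,00-1-1,000--1
  9 | 00--01  (sole → essential)
  13 | 00--01,00-1-1
  15 | 00-1-1  (sole → essential)
  19 | 0-0011,01-011
  20 | 0-010-,0101-0
  21 | --0101,0-010-
  22 | -10110,0101-0
  24 | 011000  (sole → essential)
  27 | 01-011  (sole → essential)
  34 | 10-010  (sole → essential)
  37 | --0101,-001-1
  39 | -001-1  (sole → essential)
  42 | 1-1010,10-010,101-10
  44 | 1011-0  (sole → essential)
  46 | 101-10,1011-0
  48 | 110000  (sole → essential)
  53 | --0101  (sole → essential)
  54 | -10110  (sole → essential)
  58 | 1-1010  (sole → essential)
  63 | 111111  (sole → essential)
Essential prime implicants: --0101, -001-1, -10110, 0-010-, 00--01, 00-1-1, 01-011, 011000, 1-1010, 10-010, 1011-0, 110000, 111111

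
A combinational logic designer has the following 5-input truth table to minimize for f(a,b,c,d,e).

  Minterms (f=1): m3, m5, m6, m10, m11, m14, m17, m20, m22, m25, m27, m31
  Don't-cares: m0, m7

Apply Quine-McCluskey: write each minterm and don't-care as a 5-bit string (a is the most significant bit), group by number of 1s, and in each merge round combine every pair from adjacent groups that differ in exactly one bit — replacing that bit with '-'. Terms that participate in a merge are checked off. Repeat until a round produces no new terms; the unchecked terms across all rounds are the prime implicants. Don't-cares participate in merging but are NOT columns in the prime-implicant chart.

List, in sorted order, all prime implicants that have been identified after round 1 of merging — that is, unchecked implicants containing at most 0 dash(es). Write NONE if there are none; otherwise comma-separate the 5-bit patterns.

Round 0: 00000 00011✓ 00101✓ 00110✓ 00111✓ 01010✓ 01011✓ 01110✓ 10001✓ 10100✓ 10110✓ 11001✓ 11011✓ 11111✓
Round 1: -0110 -1011 0-011 0-110 00-11 001-1 0011- 01-10 0101- 1-001 101-0 11-11 110-1
PIs = {-0110, -1011, 0-011, 0-110, 00-11, 00000, 001-1, 0011-, 01-10, 0101-, 1-001, 101-0, 11-11, 110-1}

00000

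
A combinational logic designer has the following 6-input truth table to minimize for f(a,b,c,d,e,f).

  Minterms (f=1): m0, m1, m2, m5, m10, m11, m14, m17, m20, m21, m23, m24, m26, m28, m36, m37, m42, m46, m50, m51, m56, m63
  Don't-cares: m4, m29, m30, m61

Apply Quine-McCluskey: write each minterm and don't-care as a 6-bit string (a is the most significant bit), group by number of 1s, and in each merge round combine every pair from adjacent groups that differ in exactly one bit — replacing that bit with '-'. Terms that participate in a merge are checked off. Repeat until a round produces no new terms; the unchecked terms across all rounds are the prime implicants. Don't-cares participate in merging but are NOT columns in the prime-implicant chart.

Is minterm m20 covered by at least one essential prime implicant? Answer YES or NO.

NO

Round 0: 000000✓ 000001✓ 000010✓ 000100✓ 000101✓ 001010✓ 001011✓ 001110✓ 010001✓ 010100✓ 010101✓ 010111✓ 011000✓ 011010✓ 011100✓ 011101✓ 011110✓ 100100✓ 100101✓ 101010✓ 101110✓ 110010✓ 110011✓ 111000✓ 111101✓ 111111✓
Round 1: -00100✓ -00101✓ -01010✓ -01110✓ -11000 -11101 0-0001✓ 0-0100✓ 0-0101✓ 0-1010✓ 0-1110✓ 00-010 000-00✓ 000-01✓ 0000-0 00000-✓ 00010-✓ 001-10✓ 00101- 01-100✓ 01-101✓ 010-01✓ 0101-1 01010-✓ 011-00✓ 011-10✓ 0110-0✓ 0111-0✓ 01110-✓ 10010-✓ 101-10✓ 11001- 1111-1
Round 2: -0010- -01-10 0-0-01 0-010- 0-1-10 000-0- 01-10- 011--0
PIs = {-0010-, -01-10, -11000, -11101, 0-0-01, 0-010-, 0-1-10, 00-010, 000-0-, 0000-0, 00101-, 01-10-, 0101-1, 011--0, 11001-, 1111-1}
Coverage chart:
  m0: 000-0-,0000-0
  m1: 0-0-01,000-0-
  m2: 00-010,0000-0
  m5: -0010-,0-0-01,0-010-,000-0-
  m10: -01-10,0-1-10,00-010,00101-
  m11: 00101- ←essential
  m14: -01-10,0-1-10
  m17: 0-0-01 ←essential
  m20: 0-010-,01-10-
  m21: 0-0-01,0-010-,01-10-,0101-1
  m23: 0101-1 ←essential
  m24: -11000,011--0
  m26: 0-1-10,011--0
  m28: 01-10-,011--0
  m36: -0010- ←essential
  m37: -0010- ←essential
  m42: -01-10 ←essential
  m46: -01-10 ←essential
  m50: 11001- ←essential
  m51: 11001- ←essential
  m56: -11000 ←essential
  m63: 1111-1 ←essential
Essential: -0010-, -01-10, -11000, 0-0-01, 00101-, 0101-1, 11001-, 1111-1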